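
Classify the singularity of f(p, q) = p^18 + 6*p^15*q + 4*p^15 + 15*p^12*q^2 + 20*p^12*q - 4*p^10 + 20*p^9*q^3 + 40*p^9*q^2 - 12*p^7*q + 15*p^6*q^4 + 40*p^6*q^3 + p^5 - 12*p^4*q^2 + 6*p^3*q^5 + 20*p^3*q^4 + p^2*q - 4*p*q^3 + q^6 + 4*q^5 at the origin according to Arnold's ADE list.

The Hessian of f at 0 has rank 0. Corank 2; j^3 = p^2*q has shape L^2 M (L != M), so D-series; mu = 7 gives D_7.

D_{7}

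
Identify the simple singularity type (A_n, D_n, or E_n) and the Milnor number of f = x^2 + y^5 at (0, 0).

Type A4, Milnor number mu = 4.

The Hessian of f at 0 is [[2, 0], [0, 0]] with rank 1, so corank 1. A Groebner basis of the Jacobian ideal J(f) in C{x,y} is {y^4, x}; counting standard monomials gives mu = 4. Corank 1: A-series; mu = 4 gives A_4.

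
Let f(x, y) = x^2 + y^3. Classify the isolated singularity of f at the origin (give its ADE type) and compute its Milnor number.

Type A_2, Milnor number mu = 2.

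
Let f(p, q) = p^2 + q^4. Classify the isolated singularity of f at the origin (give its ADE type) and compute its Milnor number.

Type A3, Milnor number mu = 3.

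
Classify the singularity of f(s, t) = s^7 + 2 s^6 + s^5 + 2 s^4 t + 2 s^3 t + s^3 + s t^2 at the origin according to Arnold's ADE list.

D_{4}

The Hessian of f at 0 is [[0, 0], [0, 0]] with rank 0, so corank 2. A Groebner basis of the Jacobian ideal J(f) in C{s,t} is {t^3, s^2 + t^2/3, s*t}; counting standard monomials gives mu = 4. Corank 2; j^3 = s*(s^2 + t^2) splits into three distinct lines over C (the quadratic factor has nonzero discriminant), so D_4.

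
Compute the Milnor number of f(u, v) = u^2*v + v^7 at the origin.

8

The Hessian of f at 0 is [[0, 0], [0, 0]] with rank 0, so corank 2. A Groebner basis of the Jacobian ideal J(f) in C{u,v} is {u^2/7 + v^6, u^3, u*v}; counting standard monomials gives mu = 8. Corank 2; j^3 = u^2*v has shape L^2 M (L != M), so D-series; mu = 8 gives D_8.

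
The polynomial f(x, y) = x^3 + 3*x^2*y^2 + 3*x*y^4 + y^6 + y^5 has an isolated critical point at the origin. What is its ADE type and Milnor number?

Type E_{8}, Milnor number mu = 8.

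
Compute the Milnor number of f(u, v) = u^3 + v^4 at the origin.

The Hessian of f at 0 has rank 0. Corank 2; j^3 = u^3 is a perfect cube, so E-series; the 4-jet and mu = 6 give E_6.

6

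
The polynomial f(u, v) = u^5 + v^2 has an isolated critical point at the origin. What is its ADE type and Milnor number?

Type A_4, Milnor number mu = 4.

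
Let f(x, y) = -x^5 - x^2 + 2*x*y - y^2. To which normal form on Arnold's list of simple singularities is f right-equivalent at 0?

A_{4}

The Hessian of f at 0 has rank 1. Corank 1: A-series; mu = 4 gives A_4.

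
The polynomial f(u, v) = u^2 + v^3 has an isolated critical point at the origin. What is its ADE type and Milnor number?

Type A_{2}, Milnor number mu = 2.

The Hessian of f at 0 has rank 1. Corank 1: A-series; mu = 2 gives A_2.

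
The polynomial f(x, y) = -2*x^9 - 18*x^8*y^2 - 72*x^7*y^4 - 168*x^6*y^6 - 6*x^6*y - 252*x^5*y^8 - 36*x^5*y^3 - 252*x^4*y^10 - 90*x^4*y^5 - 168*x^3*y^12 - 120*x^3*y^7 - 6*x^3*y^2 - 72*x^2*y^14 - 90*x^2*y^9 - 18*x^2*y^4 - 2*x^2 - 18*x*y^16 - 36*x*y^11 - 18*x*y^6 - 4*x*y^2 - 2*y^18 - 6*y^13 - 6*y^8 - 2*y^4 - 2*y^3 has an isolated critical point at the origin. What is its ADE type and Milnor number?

Type A2, Milnor number mu = 2.

The Hessian of f at 0 has rank 1. Corank 1: A-series; mu = 2 gives A_2.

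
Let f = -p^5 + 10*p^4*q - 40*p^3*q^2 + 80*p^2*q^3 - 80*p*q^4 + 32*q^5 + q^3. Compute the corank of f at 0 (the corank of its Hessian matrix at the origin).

2

The Hessian at 0 is [[0, 0], [0, 0]] of rank 0; hence corank 2.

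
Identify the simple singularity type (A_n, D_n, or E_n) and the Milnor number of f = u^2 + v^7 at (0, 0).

Type A_6, Milnor number mu = 6.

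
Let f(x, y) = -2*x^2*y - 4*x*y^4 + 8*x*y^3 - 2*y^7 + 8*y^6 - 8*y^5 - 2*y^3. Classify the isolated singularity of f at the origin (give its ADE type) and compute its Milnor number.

Type D_{4}, Milnor number mu = 4.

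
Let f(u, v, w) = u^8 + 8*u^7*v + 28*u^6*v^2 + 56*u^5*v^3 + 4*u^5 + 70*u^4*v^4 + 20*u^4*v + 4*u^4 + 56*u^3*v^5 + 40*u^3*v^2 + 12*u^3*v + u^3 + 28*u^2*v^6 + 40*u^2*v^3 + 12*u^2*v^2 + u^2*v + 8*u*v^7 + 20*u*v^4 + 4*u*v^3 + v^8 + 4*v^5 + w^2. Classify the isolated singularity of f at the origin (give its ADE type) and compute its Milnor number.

The Hessian of f at 0 has rank 1. Corank 2; j^3 = u^2*(u + v) has shape L^2 M (L != M), so D-series; mu = 9 gives D_9.

Type D9, Milnor number mu = 9.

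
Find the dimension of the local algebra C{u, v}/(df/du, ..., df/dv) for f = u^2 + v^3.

2

The Hessian of f at 0 has rank 1. Corank 1: A-series; mu = 2 gives A_2.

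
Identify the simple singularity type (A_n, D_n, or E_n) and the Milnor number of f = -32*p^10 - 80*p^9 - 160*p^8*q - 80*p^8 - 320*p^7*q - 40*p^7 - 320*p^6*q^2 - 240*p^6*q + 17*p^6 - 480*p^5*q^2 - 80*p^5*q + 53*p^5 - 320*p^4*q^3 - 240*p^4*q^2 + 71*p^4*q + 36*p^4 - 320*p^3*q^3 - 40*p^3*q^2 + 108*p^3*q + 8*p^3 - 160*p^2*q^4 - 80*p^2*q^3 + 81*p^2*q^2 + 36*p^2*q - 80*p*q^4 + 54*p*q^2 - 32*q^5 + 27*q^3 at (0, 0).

The Hessian of f at 0 has rank 0. Corank 2; j^3 = (2*p + 3*q)^3 is a perfect cube, so E-series; the 5-jet and mu = 8 give E_8.

Type E_8, Milnor number mu = 8.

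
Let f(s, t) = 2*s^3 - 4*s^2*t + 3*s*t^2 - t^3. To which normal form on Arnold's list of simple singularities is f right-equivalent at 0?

D_4

The Hessian of f at 0 has rank 0. Corank 2; j^3 = (s - t)*(2*s^2 - 2*s*t + t^2) splits into three distinct lines over C (the quadratic factor has nonzero discriminant), so D_4.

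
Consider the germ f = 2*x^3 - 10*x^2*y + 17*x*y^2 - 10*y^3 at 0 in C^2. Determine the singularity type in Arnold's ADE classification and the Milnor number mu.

Type D_4, Milnor number mu = 4.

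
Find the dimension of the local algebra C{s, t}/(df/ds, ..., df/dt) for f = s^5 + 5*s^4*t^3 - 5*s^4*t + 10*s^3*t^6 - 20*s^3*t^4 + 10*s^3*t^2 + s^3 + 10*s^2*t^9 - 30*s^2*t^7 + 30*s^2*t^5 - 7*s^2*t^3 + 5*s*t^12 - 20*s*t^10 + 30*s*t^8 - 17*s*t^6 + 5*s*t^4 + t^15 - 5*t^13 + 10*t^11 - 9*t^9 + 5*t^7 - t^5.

The Hessian of f at 0 has rank 0. Corank 2; j^3 = s^3 is a perfect cube, so E-series; the 5-jet and mu = 8 give E_8.

8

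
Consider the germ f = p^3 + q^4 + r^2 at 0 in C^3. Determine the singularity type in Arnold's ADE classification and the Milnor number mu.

Type E6, Milnor number mu = 6.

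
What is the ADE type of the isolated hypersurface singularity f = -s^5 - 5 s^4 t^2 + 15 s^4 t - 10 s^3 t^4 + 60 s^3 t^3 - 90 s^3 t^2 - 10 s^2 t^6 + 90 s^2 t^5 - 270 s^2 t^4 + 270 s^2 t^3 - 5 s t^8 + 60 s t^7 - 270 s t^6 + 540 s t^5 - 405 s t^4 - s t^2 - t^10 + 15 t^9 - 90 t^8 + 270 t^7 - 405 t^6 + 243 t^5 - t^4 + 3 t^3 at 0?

D6

The Hessian of f at 0 is [[0, 0], [0, 0]] with rank 0, so corank 2. A Groebner basis of the Jacobian ideal J(f) in C{s,t} is {s^4 + t^2/5, t^3, s*t - 3*t^2}; counting standard monomials gives mu = 6. Corank 2; j^3 = -t^2*(s - 3*t) has shape L^2 M (L != M), so D-series; mu = 6 gives D_6.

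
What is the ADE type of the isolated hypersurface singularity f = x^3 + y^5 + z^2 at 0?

The Hessian of f at 0 has rank 1. Corank 2; j^3 = x^3 is a perfect cube, so E-series; the 5-jet and mu = 8 give E_8.

E_{8}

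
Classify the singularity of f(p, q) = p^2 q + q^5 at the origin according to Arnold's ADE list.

D_6

The Hessian of f at 0 has rank 0. Corank 2; j^3 = p^2*q has shape L^2 M (L != M), so D-series; mu = 6 gives D_6.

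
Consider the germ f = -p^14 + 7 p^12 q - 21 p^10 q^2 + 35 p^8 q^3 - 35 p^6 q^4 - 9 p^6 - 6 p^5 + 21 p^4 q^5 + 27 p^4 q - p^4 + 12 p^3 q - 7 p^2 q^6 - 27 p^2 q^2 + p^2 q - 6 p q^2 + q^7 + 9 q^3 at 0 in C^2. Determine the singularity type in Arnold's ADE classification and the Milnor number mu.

Type D_8, Milnor number mu = 8.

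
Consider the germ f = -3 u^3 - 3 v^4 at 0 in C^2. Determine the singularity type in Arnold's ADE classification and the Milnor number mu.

Type E6, Milnor number mu = 6.

The Hessian of f at 0 has rank 0. Corank 2; j^3 = -3*u^3 is a perfect cube, so E-series; the 4-jet and mu = 6 give E_6.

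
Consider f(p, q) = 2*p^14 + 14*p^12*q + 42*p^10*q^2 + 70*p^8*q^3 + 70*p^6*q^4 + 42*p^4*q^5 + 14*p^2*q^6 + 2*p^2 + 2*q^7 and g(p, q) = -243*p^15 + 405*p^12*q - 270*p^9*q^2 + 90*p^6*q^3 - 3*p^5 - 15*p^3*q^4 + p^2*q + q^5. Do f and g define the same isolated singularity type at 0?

The Hessian of f at 0 has rank 1. Corank 1: A-series; mu = 6 gives A_6. The Hessian of g at 0 has rank 0. Corank 2; j^3 = p^2*q has shape L^2 M (L != M), so D-series; mu = 6 gives D_6. f is A_6 but g is D_6, hence not right-equivalent.

No.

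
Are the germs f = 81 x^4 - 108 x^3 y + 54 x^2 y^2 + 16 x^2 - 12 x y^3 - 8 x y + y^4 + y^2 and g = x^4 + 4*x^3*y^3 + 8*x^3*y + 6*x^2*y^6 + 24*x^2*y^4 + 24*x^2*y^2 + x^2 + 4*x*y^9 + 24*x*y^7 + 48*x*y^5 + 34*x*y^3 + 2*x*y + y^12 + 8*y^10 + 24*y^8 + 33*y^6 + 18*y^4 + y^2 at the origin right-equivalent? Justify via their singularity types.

The Hessian of f at 0 is [[32, -8], [-8, 2]] with rank 1, so corank 1. A Groebner basis of the Jacobian ideal J(f) in C{x,y} is {y^3, x - y/4}; counting standard monomials gives mu = 3. Corank 1: A-series; mu = 3 gives A_3. The Hessian of g at 0 is [[2, 2], [2, 2]] with rank 1, so corank 1. A Groebner basis of the Jacobian ideal J(g) in C{x,y} is {y^3, x + y}; counting standard monomials gives mu = 3. Corank 1: A-series; mu = 3 gives A_3. Both have type A_3, hence right-equivalent.

Yes.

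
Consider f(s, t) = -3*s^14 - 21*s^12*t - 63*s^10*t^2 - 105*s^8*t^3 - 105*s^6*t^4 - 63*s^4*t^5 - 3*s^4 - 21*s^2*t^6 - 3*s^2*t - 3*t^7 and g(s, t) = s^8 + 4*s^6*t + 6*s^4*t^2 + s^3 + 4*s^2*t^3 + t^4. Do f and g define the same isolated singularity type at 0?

No.

The Hessian of f at 0 has rank 0. Corank 2; j^3 = -3*s^2*t has shape L^2 M (L != M), so D-series; mu = 8 gives D_8. The Hessian of g at 0 has rank 0. Corank 2; j^3 = s^3 is a perfect cube, so E-series; the 4-jet and mu = 6 give E_6. f is D_8 but g is E_6, hence not right-equivalent.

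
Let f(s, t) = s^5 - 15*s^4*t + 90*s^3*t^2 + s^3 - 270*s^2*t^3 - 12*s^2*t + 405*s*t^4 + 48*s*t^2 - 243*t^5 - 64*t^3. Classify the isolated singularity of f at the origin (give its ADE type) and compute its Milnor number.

The Hessian of f at 0 has rank 0. Corank 2; j^3 = (s - 4*t)^3 is a perfect cube, so E-series; the 5-jet and mu = 8 give E_8.

Type E_8, Milnor number mu = 8.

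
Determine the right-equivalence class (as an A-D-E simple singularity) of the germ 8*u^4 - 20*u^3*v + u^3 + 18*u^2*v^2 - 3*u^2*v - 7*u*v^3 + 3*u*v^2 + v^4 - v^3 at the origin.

E7

The Hessian of f at 0 is [[0, 0], [0, 0]] with rank 0, so corank 2. A Groebner basis of the Jacobian ideal J(f) in C{u,v} is {3*u^2/4 - 3*u*v/2 + v^4 + v^3/4 + 3*v^2/4, u^3 + 9*u^2/4 - 9*u*v/2 - v^3/4 + 9*v^2/4, u^2*v + 7*u^2/4 - 7*u*v/2 - 5*v^3/12 + 7*v^2/4, u^2 + u*v^2 - 2*u*v - 2*v^3/3 + v^2}; counting standard monomials gives mu = 7. Corank 2; j^3 = (u - v)^3 is a perfect cube, so E-series; the 4-jet and mu = 7 give E_7.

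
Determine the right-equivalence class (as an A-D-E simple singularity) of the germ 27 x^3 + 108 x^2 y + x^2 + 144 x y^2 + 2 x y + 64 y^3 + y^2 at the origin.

The Hessian of f at 0 is [[2, 2], [2, 2]] with rank 1, so corank 1. A Groebner basis of the Jacobian ideal J(f) in C{x,y} is {y^2, x + y}; counting standard monomials gives mu = 2. Corank 1: A-series; mu = 2 gives A_2.

A_2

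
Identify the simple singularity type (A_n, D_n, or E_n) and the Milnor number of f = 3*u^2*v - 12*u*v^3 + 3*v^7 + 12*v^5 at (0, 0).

The Hessian of f at 0 is [[0, 0], [0, 0]] with rank 0, so corank 2. A Groebner basis of the Jacobian ideal J(f) in C{u,v} is {u^2*v^2 + 4*u^2/7 - 8*u*v^2/7, u^3 + 8*u^2/7 - 16*u*v^2/7, -u*v/2 + v^3}; counting standard monomials gives mu = 8. Corank 2; j^3 = 3*u^2*v has shape L^2 M (L != M), so D-series; mu = 8 gives D_8.

Type D_8, Milnor number mu = 8.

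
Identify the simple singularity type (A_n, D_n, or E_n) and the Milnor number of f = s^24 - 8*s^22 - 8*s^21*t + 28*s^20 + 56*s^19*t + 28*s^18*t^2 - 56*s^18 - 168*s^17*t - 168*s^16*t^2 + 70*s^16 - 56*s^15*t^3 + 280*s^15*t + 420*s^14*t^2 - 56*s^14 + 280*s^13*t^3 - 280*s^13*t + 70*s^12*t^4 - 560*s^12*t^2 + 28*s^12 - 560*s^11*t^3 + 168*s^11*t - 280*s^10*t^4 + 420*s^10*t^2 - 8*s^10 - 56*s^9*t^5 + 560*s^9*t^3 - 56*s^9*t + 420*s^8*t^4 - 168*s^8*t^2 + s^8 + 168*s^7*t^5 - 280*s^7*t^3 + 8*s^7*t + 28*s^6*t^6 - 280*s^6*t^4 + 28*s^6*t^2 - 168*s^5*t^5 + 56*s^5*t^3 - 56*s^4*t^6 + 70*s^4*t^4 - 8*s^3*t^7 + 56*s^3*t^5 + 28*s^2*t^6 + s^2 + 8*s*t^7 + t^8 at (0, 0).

Type A_{7}, Milnor number mu = 7.

The Hessian of f at 0 is [[2, 0], [0, 0]] with rank 1, so corank 1. A Groebner basis of the Jacobian ideal J(f) in C{s,t} is {t^7, s}; counting standard monomials gives mu = 7. Corank 1: A-series; mu = 7 gives A_7.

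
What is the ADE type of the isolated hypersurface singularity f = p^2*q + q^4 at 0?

The Hessian of f at 0 has rank 0. Corank 2; j^3 = p^2*q has shape L^2 M (L != M), so D-series; mu = 5 gives D_5.

D_5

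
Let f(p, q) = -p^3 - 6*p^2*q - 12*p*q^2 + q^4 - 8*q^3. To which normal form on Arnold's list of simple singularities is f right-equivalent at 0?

The Hessian of f at 0 has rank 0. Corank 2; j^3 = -(p + 2*q)^3 is a perfect cube, so E-series; the 4-jet and mu = 6 give E_6.

E_6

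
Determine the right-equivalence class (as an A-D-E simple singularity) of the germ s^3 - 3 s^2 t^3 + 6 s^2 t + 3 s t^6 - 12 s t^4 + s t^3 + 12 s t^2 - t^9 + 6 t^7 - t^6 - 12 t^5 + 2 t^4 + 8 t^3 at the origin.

E7

The Hessian of f at 0 has rank 0. Corank 2; j^3 = (s + 2*t)^3 is a perfect cube, so E-series; the 4-jet and mu = 7 give E_7.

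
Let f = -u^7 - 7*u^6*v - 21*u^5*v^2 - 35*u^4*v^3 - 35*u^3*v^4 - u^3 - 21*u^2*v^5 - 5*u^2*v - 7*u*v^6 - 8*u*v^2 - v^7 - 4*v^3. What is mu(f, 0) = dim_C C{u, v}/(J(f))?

The Hessian of f at 0 is [[0, 0], [0, 0]] with rank 0, so corank 2. A Groebner basis of the Jacobian ideal J(f) in C{u,v} is {u*v/7 + v^6 + 2*v^2/7, u*v^2 + 2*v^3, u^2 + 3*u*v + 2*v^2}; counting standard monomials gives mu = 8. Corank 2; j^3 = -(u + v)*(u + 2*v)^2 has shape L^2 M (L != M), so D-series; mu = 8 gives D_8.

8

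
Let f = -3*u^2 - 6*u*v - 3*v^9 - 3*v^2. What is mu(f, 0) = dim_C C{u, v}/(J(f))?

8

The Hessian of f at 0 has rank 1. Corank 1: A-series; mu = 8 gives A_8.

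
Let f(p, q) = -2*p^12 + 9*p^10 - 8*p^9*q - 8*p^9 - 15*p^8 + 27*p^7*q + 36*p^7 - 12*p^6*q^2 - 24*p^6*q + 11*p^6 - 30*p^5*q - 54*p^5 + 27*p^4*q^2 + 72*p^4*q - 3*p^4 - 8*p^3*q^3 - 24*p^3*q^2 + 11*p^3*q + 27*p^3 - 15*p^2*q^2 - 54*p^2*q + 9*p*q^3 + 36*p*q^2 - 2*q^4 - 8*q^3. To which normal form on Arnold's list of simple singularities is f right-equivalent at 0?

The Hessian of f at 0 has rank 0. Corank 2; j^3 = (3*p - 2*q)^3 is a perfect cube, so E-series; the 4-jet and mu = 7 give E_7.

E7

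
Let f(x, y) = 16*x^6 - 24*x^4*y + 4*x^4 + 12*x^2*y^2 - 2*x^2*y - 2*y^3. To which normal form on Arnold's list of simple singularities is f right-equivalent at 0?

D_{4}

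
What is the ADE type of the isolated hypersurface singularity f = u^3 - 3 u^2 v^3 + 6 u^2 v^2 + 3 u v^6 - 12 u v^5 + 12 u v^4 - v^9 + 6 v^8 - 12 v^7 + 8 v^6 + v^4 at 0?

E_6

The Hessian of f at 0 has rank 0. Corank 2; j^3 = u^3 is a perfect cube, so E-series; the 4-jet and mu = 6 give E_6.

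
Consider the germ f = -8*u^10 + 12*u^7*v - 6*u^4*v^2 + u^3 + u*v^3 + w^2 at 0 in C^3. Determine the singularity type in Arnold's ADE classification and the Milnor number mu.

The Hessian of f at 0 is [[0, 0, 0], [0, 0, 0], [0, 0, 2]] with rank 1, so corank 2. A Groebner basis of the Jacobian ideal J(f) in C{u,v,w} is {u^3, u*v^2, 3*u^2 + v^3, w}; counting standard monomials gives mu = 7. Corank 2; j^3 = u^3 is a perfect cube, so E-series; the 4-jet and mu = 7 give E_7.

Type E_7, Milnor number mu = 7.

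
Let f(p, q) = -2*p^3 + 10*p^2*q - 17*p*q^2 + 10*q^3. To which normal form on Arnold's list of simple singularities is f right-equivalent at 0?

The Hessian of f at 0 has rank 0. Corank 2; j^3 = -(p - 2*q)*(2*p^2 - 6*p*q + 5*q^2) splits into three distinct lines over C (the quadratic factor has nonzero discriminant), so D_4.

D4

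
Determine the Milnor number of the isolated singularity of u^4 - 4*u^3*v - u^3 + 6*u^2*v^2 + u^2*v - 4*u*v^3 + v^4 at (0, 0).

The Hessian of f at 0 has rank 0. Corank 2; j^3 = -u^2*(u - v) has shape L^2 M (L != M), so D-series; mu = 5 gives D_5.

5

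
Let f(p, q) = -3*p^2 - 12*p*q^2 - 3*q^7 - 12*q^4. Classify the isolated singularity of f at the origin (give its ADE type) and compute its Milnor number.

Type A_6, Milnor number mu = 6.

The Hessian of f at 0 is [[-6, 0], [0, 0]] with rank 1, so corank 1. A Groebner basis of the Jacobian ideal J(f) in C{p,q} is {p^3, p/2 + q^2}; counting standard monomials gives mu = 6. Corank 1: A-series; mu = 6 gives A_6.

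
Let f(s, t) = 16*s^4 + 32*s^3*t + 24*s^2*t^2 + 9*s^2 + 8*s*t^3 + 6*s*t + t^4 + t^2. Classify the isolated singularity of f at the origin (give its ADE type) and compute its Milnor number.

Type A_{3}, Milnor number mu = 3.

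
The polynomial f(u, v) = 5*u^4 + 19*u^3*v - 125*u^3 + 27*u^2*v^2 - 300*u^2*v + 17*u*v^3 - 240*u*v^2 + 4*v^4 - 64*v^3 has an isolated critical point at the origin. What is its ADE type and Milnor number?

Type E7, Milnor number mu = 7.

The Hessian of f at 0 has rank 0. Corank 2; j^3 = -(5*u + 4*v)^3 is a perfect cube, so E-series; the 4-jet and mu = 7 give E_7.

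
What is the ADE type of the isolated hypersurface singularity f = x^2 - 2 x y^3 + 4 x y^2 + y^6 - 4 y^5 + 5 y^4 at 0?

A3

The Hessian of f at 0 has rank 1. Corank 1: A-series; mu = 3 gives A_3.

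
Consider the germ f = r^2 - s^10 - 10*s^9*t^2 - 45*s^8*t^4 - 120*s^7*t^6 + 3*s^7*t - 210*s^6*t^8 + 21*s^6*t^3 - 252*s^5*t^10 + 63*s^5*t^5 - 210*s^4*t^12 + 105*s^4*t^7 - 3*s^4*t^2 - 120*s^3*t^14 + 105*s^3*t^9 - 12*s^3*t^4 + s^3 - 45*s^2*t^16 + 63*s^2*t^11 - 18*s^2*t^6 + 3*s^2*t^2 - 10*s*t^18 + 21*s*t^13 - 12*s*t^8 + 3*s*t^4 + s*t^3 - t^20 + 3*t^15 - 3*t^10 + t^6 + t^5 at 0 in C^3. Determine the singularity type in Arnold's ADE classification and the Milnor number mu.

Type E_7, Milnor number mu = 7.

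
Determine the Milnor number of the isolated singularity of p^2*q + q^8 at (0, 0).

9

The Hessian of f at 0 has rank 0. Corank 2; j^3 = p^2*q has shape L^2 M (L != M), so D-series; mu = 9 gives D_9.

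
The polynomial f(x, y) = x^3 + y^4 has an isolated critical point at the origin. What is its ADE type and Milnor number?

The Hessian of f at 0 is [[0, 0], [0, 0]] with rank 0, so corank 2. A Groebner basis of the Jacobian ideal J(f) in C{x,y} is {y^3, x^2}; counting standard monomials gives mu = 6. Corank 2; j^3 = x^3 is a perfect cube, so E-series; the 4-jet and mu = 6 give E_6.

Type E_6, Milnor number mu = 6.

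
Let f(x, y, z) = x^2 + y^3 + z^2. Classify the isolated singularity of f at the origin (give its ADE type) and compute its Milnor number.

The Hessian of f at 0 has rank 2. Corank 1: A-series; mu = 2 gives A_2.

Type A_2, Milnor number mu = 2.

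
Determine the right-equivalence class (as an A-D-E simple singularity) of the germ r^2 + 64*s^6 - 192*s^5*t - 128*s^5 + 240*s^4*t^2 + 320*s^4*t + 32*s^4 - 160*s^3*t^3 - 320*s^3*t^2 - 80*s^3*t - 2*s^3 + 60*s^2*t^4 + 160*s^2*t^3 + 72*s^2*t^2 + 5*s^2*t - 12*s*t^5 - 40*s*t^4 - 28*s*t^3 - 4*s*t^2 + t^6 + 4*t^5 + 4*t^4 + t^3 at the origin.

D7

The Hessian of f at 0 is [[0, 0, 0], [0, 0, 0], [0, 0, 2]] with rank 1, so corank 2. A Groebner basis of the Jacobian ideal J(f) in C{s,t,r} is {37*s^2/132 - 61*s*t/88 + t^4 + 35*t^3/132 + 109*t^2/264, s^3 - 3*s^2/22 - 3*s*t/44 - 7*t^3/22 + 9*t^2/44, s^2*t + s^2/33 - 7*s*t/22 - 16*t^3/33 + 19*t^2/66, 5*s^2/66 + s*t^2 - 13*s*t/44 - 47*t^3/66 + 29*t^2/132, r}; counting standard monomials gives mu = 7. Corank 2; j^3 = -(s - t)^2*(2*s - t) has shape L^2 M (L != M), so D-series; mu = 7 gives D_7.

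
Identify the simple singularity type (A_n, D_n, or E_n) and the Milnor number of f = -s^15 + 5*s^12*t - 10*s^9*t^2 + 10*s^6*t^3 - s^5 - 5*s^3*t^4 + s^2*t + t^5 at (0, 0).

Type D6, Milnor number mu = 6.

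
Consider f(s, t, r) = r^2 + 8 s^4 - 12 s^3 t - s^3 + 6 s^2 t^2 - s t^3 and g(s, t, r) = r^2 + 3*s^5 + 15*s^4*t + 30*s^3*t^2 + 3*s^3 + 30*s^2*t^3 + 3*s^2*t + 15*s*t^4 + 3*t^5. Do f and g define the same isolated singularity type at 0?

No.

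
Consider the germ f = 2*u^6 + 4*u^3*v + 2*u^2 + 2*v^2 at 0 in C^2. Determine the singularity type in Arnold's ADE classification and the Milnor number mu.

The Hessian of f at 0 is [[4, 0], [0, 4]] with rank 2, so corank 0. A Groebner basis of the Jacobian ideal J(f) in C{u,v} is {u, v}; counting standard monomials gives mu = 1. Corank 0: nondegenerate Morse point, so A_1.

Type A1, Milnor number mu = 1.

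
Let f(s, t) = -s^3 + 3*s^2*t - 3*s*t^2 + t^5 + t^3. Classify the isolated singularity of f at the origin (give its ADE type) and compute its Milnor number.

Type E8, Milnor number mu = 8.

The Hessian of f at 0 has rank 0. Corank 2; j^3 = -(s - t)^3 is a perfect cube, so E-series; the 5-jet and mu = 8 give E_8.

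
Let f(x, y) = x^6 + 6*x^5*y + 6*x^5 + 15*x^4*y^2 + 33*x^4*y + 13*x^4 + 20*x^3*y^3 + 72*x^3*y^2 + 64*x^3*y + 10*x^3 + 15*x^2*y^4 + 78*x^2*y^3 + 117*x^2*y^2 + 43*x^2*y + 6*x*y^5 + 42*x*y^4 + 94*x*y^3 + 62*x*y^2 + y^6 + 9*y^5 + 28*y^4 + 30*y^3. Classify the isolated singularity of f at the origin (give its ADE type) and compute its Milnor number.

Type D4, Milnor number mu = 4.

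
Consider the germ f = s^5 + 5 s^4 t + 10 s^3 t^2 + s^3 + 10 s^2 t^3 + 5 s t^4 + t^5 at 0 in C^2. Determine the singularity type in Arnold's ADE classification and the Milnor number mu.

Type E8, Milnor number mu = 8.

The Hessian of f at 0 is [[0, 0], [0, 0]] with rank 0, so corank 2. A Groebner basis of the Jacobian ideal J(f) in C{s,t} is {t^5, s*t^3 + t^4/4, s^2}; counting standard monomials gives mu = 8. Corank 2; j^3 = s^3 is a perfect cube, so E-series; the 5-jet and mu = 8 give E_8.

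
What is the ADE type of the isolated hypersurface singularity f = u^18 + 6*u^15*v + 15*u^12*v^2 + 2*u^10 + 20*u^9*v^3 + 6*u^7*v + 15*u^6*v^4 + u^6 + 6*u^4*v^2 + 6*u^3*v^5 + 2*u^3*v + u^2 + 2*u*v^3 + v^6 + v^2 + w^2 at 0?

A_{1}

The Hessian of f at 0 has rank 3. Corank 0: nondegenerate Morse point, so A_1.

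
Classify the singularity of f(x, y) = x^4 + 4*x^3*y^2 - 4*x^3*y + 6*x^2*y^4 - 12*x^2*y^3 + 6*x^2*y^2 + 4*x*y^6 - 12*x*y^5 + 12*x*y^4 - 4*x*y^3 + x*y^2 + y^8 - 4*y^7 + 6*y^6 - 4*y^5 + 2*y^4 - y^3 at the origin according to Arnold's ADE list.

D5

The Hessian of f at 0 has rank 0. Corank 2; j^3 = y^2*(x - y) has shape L^2 M (L != M), so D-series; mu = 5 gives D_5.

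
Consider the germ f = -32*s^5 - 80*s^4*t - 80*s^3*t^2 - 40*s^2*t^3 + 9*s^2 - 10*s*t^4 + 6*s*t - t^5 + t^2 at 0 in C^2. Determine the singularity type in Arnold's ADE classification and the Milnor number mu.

The Hessian of f at 0 has rank 1. Corank 1: A-series; mu = 4 gives A_4.

Type A4, Milnor number mu = 4.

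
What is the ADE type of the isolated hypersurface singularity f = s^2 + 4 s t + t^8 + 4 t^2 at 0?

The Hessian of f at 0 is [[2, 4], [4, 8]] with rank 1, so corank 1. A Groebner basis of the Jacobian ideal J(f) in C{s,t} is {t^7, s + 2*t}; counting standard monomials gives mu = 7. Corank 1: A-series; mu = 7 gives A_7.

A_7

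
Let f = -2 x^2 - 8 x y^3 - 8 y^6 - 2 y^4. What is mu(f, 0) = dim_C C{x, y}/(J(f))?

The Hessian of f at 0 has rank 1. Corank 1: A-series; mu = 3 gives A_3.

3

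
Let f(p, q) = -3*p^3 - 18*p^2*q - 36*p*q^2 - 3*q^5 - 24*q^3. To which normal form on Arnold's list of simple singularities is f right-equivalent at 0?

E8

The Hessian of f at 0 has rank 0. Corank 2; j^3 = -3*(p + 2*q)^3 is a perfect cube, so E-series; the 5-jet and mu = 8 give E_8.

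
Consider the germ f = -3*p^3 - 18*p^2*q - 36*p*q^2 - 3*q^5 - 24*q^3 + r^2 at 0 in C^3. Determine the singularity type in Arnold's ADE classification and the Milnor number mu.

Type E8, Milnor number mu = 8.

The Hessian of f at 0 has rank 1. Corank 2; j^3 = -3*(p + 2*q)^3 is a perfect cube, so E-series; the 5-jet and mu = 8 give E_8.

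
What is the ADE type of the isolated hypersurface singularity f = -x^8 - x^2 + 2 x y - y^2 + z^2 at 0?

The Hessian of f at 0 is [[-2, 2, 0], [2, -2, 0], [0, 0, 2]] with rank 2, so corank 1. A Groebner basis of the Jacobian ideal J(f) in C{x,y,z} is {y^7, x - y, z}; counting standard monomials gives mu = 7. Corank 1: A-series; mu = 7 gives A_7.

A_7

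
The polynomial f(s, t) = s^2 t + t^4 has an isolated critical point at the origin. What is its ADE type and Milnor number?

The Hessian of f at 0 is [[0, 0], [0, 0]] with rank 0, so corank 2. A Groebner basis of the Jacobian ideal J(f) in C{s,t} is {s^3, s^2/4 + t^3, s*t}; counting standard monomials gives mu = 5. Corank 2; j^3 = s^2*t has shape L^2 M (L != M), so D-series; mu = 5 gives D_5.

Type D_{5}, Milnor number mu = 5.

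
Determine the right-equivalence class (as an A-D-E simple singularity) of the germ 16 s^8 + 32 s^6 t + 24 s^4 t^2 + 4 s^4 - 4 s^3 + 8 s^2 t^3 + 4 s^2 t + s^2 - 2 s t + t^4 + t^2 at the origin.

A_3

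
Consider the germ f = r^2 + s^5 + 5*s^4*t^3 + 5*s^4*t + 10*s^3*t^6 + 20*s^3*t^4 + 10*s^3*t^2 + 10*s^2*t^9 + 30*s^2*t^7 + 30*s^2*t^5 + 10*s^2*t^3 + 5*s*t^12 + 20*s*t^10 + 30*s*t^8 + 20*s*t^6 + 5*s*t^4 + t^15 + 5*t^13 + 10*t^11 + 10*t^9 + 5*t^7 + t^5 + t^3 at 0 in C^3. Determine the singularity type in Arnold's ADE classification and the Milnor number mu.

Type E_{8}, Milnor number mu = 8.

The Hessian of f at 0 has rank 1. Corank 2; j^3 = t^3 is a perfect cube, so E-series; the 5-jet and mu = 8 give E_8.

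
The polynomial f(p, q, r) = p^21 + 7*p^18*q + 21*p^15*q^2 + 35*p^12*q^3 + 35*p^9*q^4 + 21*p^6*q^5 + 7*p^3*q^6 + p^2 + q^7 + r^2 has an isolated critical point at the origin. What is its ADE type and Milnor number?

Type A_6, Milnor number mu = 6.

The Hessian of f at 0 is [[2, 0, 0], [0, 0, 0], [0, 0, 2]] with rank 2, so corank 1. A Groebner basis of the Jacobian ideal J(f) in C{p,q,r} is {q^6, p, r}; counting standard monomials gives mu = 6. Corank 1: A-series; mu = 6 gives A_6.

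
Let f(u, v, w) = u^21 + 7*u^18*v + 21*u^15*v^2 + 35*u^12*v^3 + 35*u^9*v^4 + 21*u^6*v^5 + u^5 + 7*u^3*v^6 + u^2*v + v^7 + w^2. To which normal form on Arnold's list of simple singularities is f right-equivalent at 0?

D8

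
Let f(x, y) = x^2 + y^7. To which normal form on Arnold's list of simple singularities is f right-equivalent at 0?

A_{6}

The Hessian of f at 0 has rank 1. Corank 1: A-series; mu = 6 gives A_6.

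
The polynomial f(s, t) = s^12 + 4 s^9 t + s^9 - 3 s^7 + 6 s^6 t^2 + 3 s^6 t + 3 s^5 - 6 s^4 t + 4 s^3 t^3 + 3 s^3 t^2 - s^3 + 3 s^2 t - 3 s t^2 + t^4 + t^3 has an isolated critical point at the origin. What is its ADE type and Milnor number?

The Hessian of f at 0 has rank 0. Corank 2; j^3 = -(s - t)^3 is a perfect cube, so E-series; the 4-jet and mu = 6 give E_6.

Type E_{6}, Milnor number mu = 6.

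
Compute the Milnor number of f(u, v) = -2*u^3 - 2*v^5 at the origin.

The Hessian of f at 0 is [[0, 0], [0, 0]] with rank 0, so corank 2. A Groebner basis of the Jacobian ideal J(f) in C{u,v} is {v^4, u^2}; counting standard monomials gives mu = 8. Corank 2; j^3 = -2*u^3 is a perfect cube, so E-series; the 5-jet and mu = 8 give E_8.

8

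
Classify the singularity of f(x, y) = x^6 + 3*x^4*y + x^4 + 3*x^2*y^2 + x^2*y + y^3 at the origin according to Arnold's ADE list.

D_{4}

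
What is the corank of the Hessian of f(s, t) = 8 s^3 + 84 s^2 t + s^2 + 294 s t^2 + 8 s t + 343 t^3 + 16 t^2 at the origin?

1

Hessian at 0 has rank 1.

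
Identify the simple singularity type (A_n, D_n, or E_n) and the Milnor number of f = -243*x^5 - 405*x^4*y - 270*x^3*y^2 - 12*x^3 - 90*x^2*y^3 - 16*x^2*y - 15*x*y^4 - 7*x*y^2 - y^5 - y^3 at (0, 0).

Type D_{6}, Milnor number mu = 6.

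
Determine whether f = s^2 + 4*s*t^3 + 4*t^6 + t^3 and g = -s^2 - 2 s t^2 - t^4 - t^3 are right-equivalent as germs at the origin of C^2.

Yes.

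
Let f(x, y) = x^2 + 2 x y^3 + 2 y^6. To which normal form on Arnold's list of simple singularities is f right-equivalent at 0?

A5

The Hessian of f at 0 has rank 1. Corank 1: A-series; mu = 5 gives A_5.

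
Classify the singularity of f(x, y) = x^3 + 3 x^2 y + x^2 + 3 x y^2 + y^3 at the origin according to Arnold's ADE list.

A_2

The Hessian of f at 0 is [[2, 0], [0, 0]] with rank 1, so corank 1. A Groebner basis of the Jacobian ideal J(f) in C{x,y} is {y^2, x}; counting standard monomials gives mu = 2. Corank 1: A-series; mu = 2 gives A_2.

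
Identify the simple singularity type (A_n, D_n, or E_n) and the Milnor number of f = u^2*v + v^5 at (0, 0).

Type D_6, Milnor number mu = 6.

The Hessian of f at 0 is [[0, 0], [0, 0]] with rank 0, so corank 2. A Groebner basis of the Jacobian ideal J(f) in C{u,v} is {u^2/5 + v^4, u^3, u*v}; counting standard monomials gives mu = 6. Corank 2; j^3 = u^2*v has shape L^2 M (L != M), so D-series; mu = 6 gives D_6.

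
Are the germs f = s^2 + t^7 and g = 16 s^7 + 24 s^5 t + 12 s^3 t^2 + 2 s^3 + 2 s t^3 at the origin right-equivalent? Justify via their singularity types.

The Hessian of f at 0 has rank 1. Corank 1: A-series; mu = 6 gives A_6. The Hessian of g at 0 has rank 0. Corank 2; j^3 = 2*s^3 is a perfect cube, so E-series; the 4-jet and mu = 7 give E_7. f is A_6 but g is E_7, hence not right-equivalent.

No.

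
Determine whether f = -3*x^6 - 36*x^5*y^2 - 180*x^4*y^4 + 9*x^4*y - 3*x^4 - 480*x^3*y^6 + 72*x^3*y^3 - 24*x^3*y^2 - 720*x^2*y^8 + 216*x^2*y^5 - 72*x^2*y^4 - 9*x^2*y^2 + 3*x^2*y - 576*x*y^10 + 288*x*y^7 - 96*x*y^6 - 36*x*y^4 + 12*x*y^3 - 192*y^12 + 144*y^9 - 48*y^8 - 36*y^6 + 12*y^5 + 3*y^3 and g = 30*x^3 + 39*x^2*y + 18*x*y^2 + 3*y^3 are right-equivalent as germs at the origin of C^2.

Yes.

The Hessian of f at 0 is [[0, 0], [0, 0]] with rank 0, so corank 2. A Groebner basis of the Jacobian ideal J(f) in C{x,y} is {y^3, x^2 + 3*y^2, x*y}; counting standard monomials gives mu = 4. Corank 2; j^3 = 3*y*(x^2 + y^2) splits into three distinct lines over C (the quadratic factor has nonzero discriminant), so D_4. The Hessian of g at 0 is [[0, 0], [0, 0]] with rank 0, so corank 2. A Groebner basis of the Jacobian ideal J(g) in C{x,y} is {y^3, x^2 - 3*y^2/11, x*y + 6*y^2/11}; counting standard monomials gives mu = 4. Corank 2; j^3 = 3*(2*x + y)*(5*x^2 + 4*x*y + y^2) splits into three distinct lines over C (the quadratic factor has nonzero discriminant), so D_4. Both have type D_4, hence right-equivalent.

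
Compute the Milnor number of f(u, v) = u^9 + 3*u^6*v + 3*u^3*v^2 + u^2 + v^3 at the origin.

2

The Hessian of f at 0 is [[2, 0], [0, 0]] with rank 1, so corank 1. A Groebner basis of the Jacobian ideal J(f) in C{u,v} is {v^2, u}; counting standard monomials gives mu = 2. Corank 1: A-series; mu = 2 gives A_2.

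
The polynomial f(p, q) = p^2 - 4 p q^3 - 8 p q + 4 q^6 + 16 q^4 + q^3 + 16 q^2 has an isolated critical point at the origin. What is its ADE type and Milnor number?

Type A_2, Milnor number mu = 2.

The Hessian of f at 0 is [[2, -8], [-8, 32]] with rank 1, so corank 1. A Groebner basis of the Jacobian ideal J(f) in C{p,q} is {q^2, p - 4*q}; counting standard monomials gives mu = 2. Corank 1: A-series; mu = 2 gives A_2.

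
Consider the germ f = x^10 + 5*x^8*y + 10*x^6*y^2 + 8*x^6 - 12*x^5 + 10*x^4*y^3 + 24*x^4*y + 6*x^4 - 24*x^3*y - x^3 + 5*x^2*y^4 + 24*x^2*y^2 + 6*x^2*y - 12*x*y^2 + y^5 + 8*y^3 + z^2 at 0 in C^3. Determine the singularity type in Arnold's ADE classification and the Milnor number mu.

Type E_{8}, Milnor number mu = 8.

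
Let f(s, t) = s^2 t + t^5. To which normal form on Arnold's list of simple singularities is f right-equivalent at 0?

D_6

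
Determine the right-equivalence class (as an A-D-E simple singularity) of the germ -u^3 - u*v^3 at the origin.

The Hessian of f at 0 has rank 0. Corank 2; j^3 = -u^3 is a perfect cube, so E-series; the 4-jet and mu = 7 give E_7.

E_{7}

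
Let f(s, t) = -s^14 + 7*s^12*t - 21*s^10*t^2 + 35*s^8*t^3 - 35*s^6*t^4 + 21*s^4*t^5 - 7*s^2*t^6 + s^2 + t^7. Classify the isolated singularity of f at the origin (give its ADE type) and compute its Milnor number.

Type A6, Milnor number mu = 6.

The Hessian of f at 0 has rank 1. Corank 1: A-series; mu = 6 gives A_6.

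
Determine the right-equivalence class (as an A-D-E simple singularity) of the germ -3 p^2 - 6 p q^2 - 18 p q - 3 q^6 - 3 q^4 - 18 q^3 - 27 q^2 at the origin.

The Hessian of f at 0 has rank 1. Corank 1: A-series; mu = 5 gives A_5.

A_{5}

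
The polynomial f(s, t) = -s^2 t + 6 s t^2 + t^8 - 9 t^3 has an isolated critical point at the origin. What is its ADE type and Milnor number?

Type D_{9}, Milnor number mu = 9.

The Hessian of f at 0 has rank 0. Corank 2; j^3 = -t*(s - 3*t)^2 has shape L^2 M (L != M), so D-series; mu = 9 gives D_9.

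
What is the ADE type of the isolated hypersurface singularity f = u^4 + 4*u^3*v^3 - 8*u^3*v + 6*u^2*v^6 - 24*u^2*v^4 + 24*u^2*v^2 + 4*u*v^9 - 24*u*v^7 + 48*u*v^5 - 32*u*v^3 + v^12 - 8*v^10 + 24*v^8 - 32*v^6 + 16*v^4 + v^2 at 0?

A_3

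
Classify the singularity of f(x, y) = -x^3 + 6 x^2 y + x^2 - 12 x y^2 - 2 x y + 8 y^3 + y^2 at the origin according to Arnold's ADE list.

A2

The Hessian of f at 0 has rank 1. Corank 1: A-series; mu = 2 gives A_2.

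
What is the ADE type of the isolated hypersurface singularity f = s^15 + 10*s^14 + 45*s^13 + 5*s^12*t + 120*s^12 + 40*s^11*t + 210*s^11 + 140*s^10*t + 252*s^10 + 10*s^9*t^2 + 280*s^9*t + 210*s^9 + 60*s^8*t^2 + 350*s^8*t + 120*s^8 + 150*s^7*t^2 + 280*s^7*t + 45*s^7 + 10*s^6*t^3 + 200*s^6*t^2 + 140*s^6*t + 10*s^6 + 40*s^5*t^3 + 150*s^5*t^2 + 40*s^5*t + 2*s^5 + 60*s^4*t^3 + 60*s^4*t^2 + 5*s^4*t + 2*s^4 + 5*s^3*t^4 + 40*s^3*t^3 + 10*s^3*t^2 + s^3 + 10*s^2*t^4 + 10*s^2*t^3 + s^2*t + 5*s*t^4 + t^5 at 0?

D6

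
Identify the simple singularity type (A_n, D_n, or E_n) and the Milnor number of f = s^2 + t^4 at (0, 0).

Type A_3, Milnor number mu = 3.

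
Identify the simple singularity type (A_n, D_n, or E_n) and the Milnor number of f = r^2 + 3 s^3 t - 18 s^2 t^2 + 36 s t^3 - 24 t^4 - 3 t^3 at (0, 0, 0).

Type E_7, Milnor number mu = 7.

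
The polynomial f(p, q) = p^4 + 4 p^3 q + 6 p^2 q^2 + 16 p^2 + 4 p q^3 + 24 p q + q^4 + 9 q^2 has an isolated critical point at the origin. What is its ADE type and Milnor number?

The Hessian of f at 0 has rank 1. Corank 1: A-series; mu = 3 gives A_3.

Type A_3, Milnor number mu = 3.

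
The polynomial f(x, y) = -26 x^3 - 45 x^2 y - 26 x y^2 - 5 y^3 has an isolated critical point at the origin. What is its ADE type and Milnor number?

Type D4, Milnor number mu = 4.

The Hessian of f at 0 is [[0, 0], [0, 0]] with rank 0, so corank 2. A Groebner basis of the Jacobian ideal J(f) in C{x,y} is {y^3, x^2 + y^2/3, x*y}; counting standard monomials gives mu = 4. Corank 2; j^3 = -(2*x + y)*(13*x^2 + 16*x*y + 5*y^2) splits into three distinct lines over C (the quadratic factor has nonzero discriminant), so D_4.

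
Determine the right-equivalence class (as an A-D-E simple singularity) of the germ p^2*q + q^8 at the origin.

The Hessian of f at 0 has rank 0. Corank 2; j^3 = p^2*q has shape L^2 M (L != M), so D-series; mu = 9 gives D_9.

D_{9}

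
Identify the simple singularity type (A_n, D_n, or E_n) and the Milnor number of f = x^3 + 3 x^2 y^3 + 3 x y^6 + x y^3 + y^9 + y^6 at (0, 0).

Type E_{7}, Milnor number mu = 7.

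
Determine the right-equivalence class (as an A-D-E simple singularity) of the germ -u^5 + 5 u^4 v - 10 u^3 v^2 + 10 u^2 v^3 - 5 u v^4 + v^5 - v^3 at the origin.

E8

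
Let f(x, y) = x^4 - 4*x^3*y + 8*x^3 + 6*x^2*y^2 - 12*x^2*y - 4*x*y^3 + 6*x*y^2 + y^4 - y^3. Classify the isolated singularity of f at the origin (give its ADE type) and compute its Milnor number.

The Hessian of f at 0 has rank 0. Corank 2; j^3 = (2*x - y)^3 is a perfect cube, so E-series; the 4-jet and mu = 6 give E_6.

Type E_{6}, Milnor number mu = 6.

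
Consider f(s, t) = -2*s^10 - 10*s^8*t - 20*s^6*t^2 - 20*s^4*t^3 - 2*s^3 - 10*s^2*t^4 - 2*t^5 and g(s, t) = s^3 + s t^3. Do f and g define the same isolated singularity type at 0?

No.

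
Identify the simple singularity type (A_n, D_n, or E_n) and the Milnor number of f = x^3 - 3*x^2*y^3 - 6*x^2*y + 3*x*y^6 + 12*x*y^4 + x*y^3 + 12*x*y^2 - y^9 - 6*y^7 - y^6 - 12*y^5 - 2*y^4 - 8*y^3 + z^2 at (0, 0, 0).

Type E7, Milnor number mu = 7.

The Hessian of f at 0 is [[0, 0, 0], [0, 0, 0], [0, 0, 2]] with rank 1, so corank 2. A Groebner basis of the Jacobian ideal J(f) in C{x,y,z} is {x^3 - 6*x^2*y - 48*x^2 + 192*x*y - 192*y^2, 6*x^2 + x*y^2 - 24*x*y + 24*y^2, 3*x^2 - 12*x*y + y^3 + 12*y^2, z}; counting standard monomials gives mu = 7. Corank 2; j^3 = (x - 2*y)^3 is a perfect cube, so E-series; the 4-jet and mu = 7 give E_7.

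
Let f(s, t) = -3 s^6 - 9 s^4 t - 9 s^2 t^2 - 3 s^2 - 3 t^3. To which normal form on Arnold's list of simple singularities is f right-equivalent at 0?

The Hessian of f at 0 has rank 1. Corank 1: A-series; mu = 2 gives A_2.

A_2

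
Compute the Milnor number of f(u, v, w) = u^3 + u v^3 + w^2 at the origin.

7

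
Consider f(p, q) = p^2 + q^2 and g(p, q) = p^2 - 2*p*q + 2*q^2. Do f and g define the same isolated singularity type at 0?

Yes.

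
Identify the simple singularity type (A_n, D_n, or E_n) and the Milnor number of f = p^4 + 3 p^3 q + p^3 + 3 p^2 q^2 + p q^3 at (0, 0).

Type E_7, Milnor number mu = 7.

The Hessian of f at 0 is [[0, 0], [0, 0]] with rank 0, so corank 2. A Groebner basis of the Jacobian ideal J(f) in C{p,q} is {3*p^2 + q^4 + q^3, p^3, p^2*q - p^2 - q^3/3, 2*p^2 + p*q^2 + 2*q^3/3}; counting standard monomials gives mu = 7. Corank 2; j^3 = p^3 is a perfect cube, so E-series; the 4-jet and mu = 7 give E_7.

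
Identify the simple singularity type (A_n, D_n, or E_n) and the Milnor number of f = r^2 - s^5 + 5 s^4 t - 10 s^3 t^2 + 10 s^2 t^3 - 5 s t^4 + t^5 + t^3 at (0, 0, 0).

Type E_{8}, Milnor number mu = 8.

The Hessian of f at 0 has rank 1. Corank 2; j^3 = t^3 is a perfect cube, so E-series; the 5-jet and mu = 8 give E_8.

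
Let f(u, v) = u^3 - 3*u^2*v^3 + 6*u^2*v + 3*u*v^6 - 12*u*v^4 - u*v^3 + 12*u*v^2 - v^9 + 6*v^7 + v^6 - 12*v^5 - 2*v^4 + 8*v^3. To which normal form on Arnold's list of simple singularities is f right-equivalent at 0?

E_7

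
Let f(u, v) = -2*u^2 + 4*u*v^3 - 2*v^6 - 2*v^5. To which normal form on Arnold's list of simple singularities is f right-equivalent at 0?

A4

The Hessian of f at 0 has rank 1. Corank 1: A-series; mu = 4 gives A_4.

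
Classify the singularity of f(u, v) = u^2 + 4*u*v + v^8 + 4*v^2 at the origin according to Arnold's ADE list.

A_{7}

The Hessian of f at 0 has rank 1. Corank 1: A-series; mu = 7 gives A_7.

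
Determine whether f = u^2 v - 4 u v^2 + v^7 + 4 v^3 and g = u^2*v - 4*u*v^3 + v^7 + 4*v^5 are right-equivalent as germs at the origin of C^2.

Yes.

The Hessian of f at 0 has rank 0. Corank 2; j^3 = v*(u - 2*v)^2 has shape L^2 M (L != M), so D-series; mu = 8 gives D_8. The Hessian of g at 0 has rank 0. Corank 2; j^3 = u^2*v has shape L^2 M (L != M), so D-series; mu = 8 gives D_8. Both have type D_8, hence right-equivalent.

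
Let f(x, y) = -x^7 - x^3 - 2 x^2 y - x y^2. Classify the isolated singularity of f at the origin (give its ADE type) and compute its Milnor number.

Type D_8, Milnor number mu = 8.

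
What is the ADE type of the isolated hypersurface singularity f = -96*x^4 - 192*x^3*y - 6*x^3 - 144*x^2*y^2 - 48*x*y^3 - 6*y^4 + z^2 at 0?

E_{6}

The Hessian of f at 0 is [[0, 0, 0], [0, 0, 0], [0, 0, 2]] with rank 1, so corank 2. A Groebner basis of the Jacobian ideal J(f) in C{x,y,z} is {y^4, x*y^2 + y^3/6, x^2, z}; counting standard monomials gives mu = 6. Corank 2; j^3 = -6*x^3 is a perfect cube, so E-series; the 4-jet and mu = 6 give E_6.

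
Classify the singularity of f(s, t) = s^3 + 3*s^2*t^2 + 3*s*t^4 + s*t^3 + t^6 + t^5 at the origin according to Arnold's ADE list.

The Hessian of f at 0 is [[0, 0], [0, 0]] with rank 0, so corank 2. A Groebner basis of the Jacobian ideal J(f) in C{s,t} is {-s^2 + t^4 - t^3/3, s^3, s^2*t + s^2/3 + t^3/9, s^2 + s*t^2 + t^3/3}; counting standard monomials gives mu = 7. Corank 2; j^3 = s^3 is a perfect cube, so E-series; the 4-jet and mu = 7 give E_7.

E_{7}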